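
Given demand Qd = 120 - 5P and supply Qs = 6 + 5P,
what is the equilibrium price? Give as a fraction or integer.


At equilibrium, Qd = Qs.
120 - 5P = 6 + 5P
120 - 6 = 5P + 5P
114 = 10P
P* = 114/10 = 57/5

57/5


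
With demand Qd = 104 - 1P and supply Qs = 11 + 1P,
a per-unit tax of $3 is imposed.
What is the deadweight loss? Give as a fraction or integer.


Pre-tax equilibrium quantity: Q* = 115/2
Post-tax equilibrium quantity: Q_tax = 56
Reduction in quantity: Q* - Q_tax = 3/2
DWL = (1/2) * tax * (Q* - Q_tax)
DWL = (1/2) * 3 * 3/2 = 9/4

9/4


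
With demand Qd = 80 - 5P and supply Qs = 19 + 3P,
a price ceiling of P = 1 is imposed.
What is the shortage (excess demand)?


At P = 1:
Qd = 80 - 5*1 = 75
Qs = 19 + 3*1 = 22
Shortage = Qd - Qs = 75 - 22 = 53

53


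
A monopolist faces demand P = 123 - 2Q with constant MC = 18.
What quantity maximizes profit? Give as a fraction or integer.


TR = P*Q = (123 - 2Q)Q = 123Q - 2Q^2
MR = dTR/dQ = 123 - 4Q
Set MR = MC:
123 - 4Q = 18
105 = 4Q
Q* = 105/4 = 105/4

105/4


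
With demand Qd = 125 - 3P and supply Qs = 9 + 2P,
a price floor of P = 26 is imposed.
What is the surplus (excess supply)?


At P = 26:
Qd = 125 - 3*26 = 47
Qs = 9 + 2*26 = 61
Surplus = Qs - Qd = 61 - 47 = 14

14


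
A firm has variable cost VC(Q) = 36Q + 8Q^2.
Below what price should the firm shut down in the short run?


AVC(Q) = VC(Q)/Q = 36 + 8Q
AVC is increasing in Q, so minimum AVC is at Q -> 0+.
Min AVC = 36
The firm should shut down if P < 36.

36


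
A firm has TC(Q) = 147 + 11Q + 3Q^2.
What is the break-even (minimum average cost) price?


AC(Q) = 147/Q + 11 + 3Q
To minimize: dAC/dQ = -147/Q^2 + 3 = 0
Q^2 = 147/3 = 49
Q* = 7
Min AC = 147/7 + 11 + 3*7
Min AC = 21 + 11 + 21 = 53

53


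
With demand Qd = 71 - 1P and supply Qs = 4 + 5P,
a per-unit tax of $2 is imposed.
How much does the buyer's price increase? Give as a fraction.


With a per-unit tax, the buyer's price increase depends on relative slopes.
Supply slope: d = 5, Demand slope: b = 1
Buyer's price increase = d * tax / (b + d)
= 5 * 2 / (1 + 5)
= 10 / 6 = 5/3

5/3


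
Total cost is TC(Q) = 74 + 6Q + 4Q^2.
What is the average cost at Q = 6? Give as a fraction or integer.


TC(6) = 74 + 6*6 + 4*6^2
TC(6) = 74 + 36 + 144 = 254
AC = TC/Q = 254/6 = 127/3

127/3


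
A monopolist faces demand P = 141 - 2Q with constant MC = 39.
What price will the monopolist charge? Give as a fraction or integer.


MR = 141 - 4Q
Set MR = MC: 141 - 4Q = 39
Q* = 51/2
Substitute into demand:
P* = 141 - 2*51/2 = 90

90


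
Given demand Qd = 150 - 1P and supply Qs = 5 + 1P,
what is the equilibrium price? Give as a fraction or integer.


At equilibrium, Qd = Qs.
150 - 1P = 5 + 1P
150 - 5 = 1P + 1P
145 = 2P
P* = 145/2 = 145/2

145/2


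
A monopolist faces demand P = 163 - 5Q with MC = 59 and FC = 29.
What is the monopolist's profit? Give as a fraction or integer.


MR = MC: 163 - 10Q = 59
Q* = 52/5
P* = 163 - 5*52/5 = 111
Profit = (P* - MC)*Q* - FC
= (111 - 59)*52/5 - 29
= 52*52/5 - 29
= 2704/5 - 29 = 2559/5

2559/5


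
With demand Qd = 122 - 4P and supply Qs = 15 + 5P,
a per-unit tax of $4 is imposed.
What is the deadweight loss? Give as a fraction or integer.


Pre-tax equilibrium quantity: Q* = 670/9
Post-tax equilibrium quantity: Q_tax = 590/9
Reduction in quantity: Q* - Q_tax = 80/9
DWL = (1/2) * tax * (Q* - Q_tax)
DWL = (1/2) * 4 * 80/9 = 160/9

160/9


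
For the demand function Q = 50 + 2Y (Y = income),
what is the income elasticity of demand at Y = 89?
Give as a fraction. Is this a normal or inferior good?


dQ/dY = 2
At Y = 89: Q = 50 + 2*89 = 228
Ey = (dQ/dY)(Y/Q) = 2 * 89 / 228 = 89/114
Since Ey > 0, this is a normal good.

89/114 (normal good)


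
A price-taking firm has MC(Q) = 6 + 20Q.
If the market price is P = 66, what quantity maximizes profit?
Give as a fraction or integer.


In perfect competition, profit is maximized where P = MC.
66 = 6 + 20Q
60 = 20Q
Q* = 60/20 = 3

3


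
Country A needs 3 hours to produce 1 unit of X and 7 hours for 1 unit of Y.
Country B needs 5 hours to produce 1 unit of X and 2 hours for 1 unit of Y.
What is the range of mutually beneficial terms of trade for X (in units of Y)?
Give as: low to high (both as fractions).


Opportunity cost of X for Country A = hours_X / hours_Y = 3/7 = 3/7 units of Y
Opportunity cost of X for Country B = hours_X / hours_Y = 5/2 = 5/2 units of Y
Terms of trade must be between the two opportunity costs.
Range: 3/7 to 5/2

3/7 to 5/2


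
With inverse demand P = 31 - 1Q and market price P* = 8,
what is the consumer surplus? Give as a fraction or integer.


Maximum willingness to pay (at Q=0): P_max = 31
Quantity demanded at P* = 8:
Q* = (31 - 8)/1 = 23
CS = (1/2) * Q* * (P_max - P*)
CS = (1/2) * 23 * (31 - 8)
CS = (1/2) * 23 * 23 = 529/2

529/2


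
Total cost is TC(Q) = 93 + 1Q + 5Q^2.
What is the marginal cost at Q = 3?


MC = dTC/dQ = 1 + 2*5*Q
At Q = 3:
MC = 1 + 10*3
MC = 1 + 30 = 31

31


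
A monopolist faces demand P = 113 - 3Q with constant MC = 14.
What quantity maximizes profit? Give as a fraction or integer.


TR = P*Q = (113 - 3Q)Q = 113Q - 3Q^2
MR = dTR/dQ = 113 - 6Q
Set MR = MC:
113 - 6Q = 14
99 = 6Q
Q* = 99/6 = 33/2

33/2


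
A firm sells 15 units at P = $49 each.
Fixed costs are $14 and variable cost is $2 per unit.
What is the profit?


Total Revenue = P * Q = 49 * 15 = $735
Total Cost = FC + VC*Q = 14 + 2*15 = $44
Profit = TR - TC = 735 - 44 = $691

$691


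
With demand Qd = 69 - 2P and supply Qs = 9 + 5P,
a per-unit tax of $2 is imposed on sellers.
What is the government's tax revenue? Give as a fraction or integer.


With tax on sellers, new supply: Qs' = 9 + 5(P - 2)
= 5P - 1
New equilibrium quantity:
Q_new = 49
Tax revenue = tax * Q_new = 2 * 49 = 98

98


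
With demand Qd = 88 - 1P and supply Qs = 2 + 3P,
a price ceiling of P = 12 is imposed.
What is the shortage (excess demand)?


At P = 12:
Qd = 88 - 1*12 = 76
Qs = 2 + 3*12 = 38
Shortage = Qd - Qs = 76 - 38 = 38

38


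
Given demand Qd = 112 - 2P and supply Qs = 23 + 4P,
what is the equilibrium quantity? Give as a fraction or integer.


First find equilibrium price:
112 - 2P = 23 + 4P
P* = 89/6 = 89/6
Then substitute into demand:
Q* = 112 - 2 * 89/6 = 247/3

247/3


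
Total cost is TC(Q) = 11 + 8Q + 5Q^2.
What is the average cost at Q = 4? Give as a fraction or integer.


TC(4) = 11 + 8*4 + 5*4^2
TC(4) = 11 + 32 + 80 = 123
AC = TC/Q = 123/4 = 123/4

123/4


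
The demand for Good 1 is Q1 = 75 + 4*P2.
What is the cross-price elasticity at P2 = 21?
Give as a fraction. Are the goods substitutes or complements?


dQ1/dP2 = 4
At P2 = 21: Q1 = 75 + 4*21 = 159
Exy = (dQ1/dP2)(P2/Q1) = 4 * 21 / 159 = 28/53
Since Exy > 0, the goods are substitutes.

28/53 (substitutes)


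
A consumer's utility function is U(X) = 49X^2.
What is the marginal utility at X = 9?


MU = dU/dX = 49*2*X^(2-1)
MU = 98*X^1
At X = 9:
MU = 98 * 9^1
MU = 98 * 9 = 882

882


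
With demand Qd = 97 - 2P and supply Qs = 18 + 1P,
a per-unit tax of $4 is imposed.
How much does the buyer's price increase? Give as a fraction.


With a per-unit tax, the buyer's price increase depends on relative slopes.
Supply slope: d = 1, Demand slope: b = 2
Buyer's price increase = d * tax / (b + d)
= 1 * 4 / (2 + 1)
= 4 / 3 = 4/3

4/3


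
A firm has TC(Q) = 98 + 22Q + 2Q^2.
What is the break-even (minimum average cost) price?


AC(Q) = 98/Q + 22 + 2Q
To minimize: dAC/dQ = -98/Q^2 + 2 = 0
Q^2 = 98/2 = 49
Q* = 7
Min AC = 98/7 + 22 + 2*7
Min AC = 14 + 22 + 14 = 50

50


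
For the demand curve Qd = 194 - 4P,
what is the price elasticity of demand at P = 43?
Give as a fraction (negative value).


dQ/dP = -4
At P = 43: Q = 194 - 4*43 = 22
E = (dQ/dP)(P/Q) = (-4)(43/22) = -86/11

-86/11


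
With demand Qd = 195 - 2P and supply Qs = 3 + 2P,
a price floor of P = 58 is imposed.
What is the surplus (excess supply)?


At P = 58:
Qd = 195 - 2*58 = 79
Qs = 3 + 2*58 = 119
Surplus = Qs - Qd = 119 - 79 = 40

40


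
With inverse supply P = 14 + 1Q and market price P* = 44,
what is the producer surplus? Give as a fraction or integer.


Minimum supply price (at Q=0): P_min = 14
Quantity supplied at P* = 44:
Q* = (44 - 14)/1 = 30
PS = (1/2) * Q* * (P* - P_min)
PS = (1/2) * 30 * (44 - 14)
PS = (1/2) * 30 * 30 = 450

450


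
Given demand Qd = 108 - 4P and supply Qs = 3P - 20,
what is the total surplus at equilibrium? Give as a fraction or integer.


Find equilibrium: 108 - 4P = 3P - 20
108 + 20 = 7P
P* = 128/7 = 128/7
Q* = 3*128/7 - 20 = 244/7
Inverse demand: P = 27 - Q/4, so P_max = 27
Inverse supply: P = 20/3 + Q/3, so P_min = 20/3
CS = (1/2) * 244/7 * (27 - 128/7) = 7442/49
PS = (1/2) * 244/7 * (128/7 - 20/3) = 29768/147
TS = CS + PS = 7442/49 + 29768/147 = 7442/21

7442/21


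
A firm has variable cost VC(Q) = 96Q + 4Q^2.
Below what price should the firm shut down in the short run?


AVC(Q) = VC(Q)/Q = 96 + 4Q
AVC is increasing in Q, so minimum AVC is at Q -> 0+.
Min AVC = 96
The firm should shut down if P < 96.

96


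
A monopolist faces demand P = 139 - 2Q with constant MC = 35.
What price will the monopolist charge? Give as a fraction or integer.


MR = 139 - 4Q
Set MR = MC: 139 - 4Q = 35
Q* = 26
Substitute into demand:
P* = 139 - 2*26 = 87

87


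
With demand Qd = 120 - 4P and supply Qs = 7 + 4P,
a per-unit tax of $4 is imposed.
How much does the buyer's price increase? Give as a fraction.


With a per-unit tax, the buyer's price increase depends on relative slopes.
Supply slope: d = 4, Demand slope: b = 4
Buyer's price increase = d * tax / (b + d)
= 4 * 4 / (4 + 4)
= 16 / 8 = 2

2


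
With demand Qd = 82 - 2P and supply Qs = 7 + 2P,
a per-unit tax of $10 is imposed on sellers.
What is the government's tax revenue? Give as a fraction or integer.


With tax on sellers, new supply: Qs' = 7 + 2(P - 10)
= 2P - 13
New equilibrium quantity:
Q_new = 69/2
Tax revenue = tax * Q_new = 10 * 69/2 = 345

345


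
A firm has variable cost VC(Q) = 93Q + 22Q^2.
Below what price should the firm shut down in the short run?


AVC(Q) = VC(Q)/Q = 93 + 22Q
AVC is increasing in Q, so minimum AVC is at Q -> 0+.
Min AVC = 93
The firm should shut down if P < 93.

93


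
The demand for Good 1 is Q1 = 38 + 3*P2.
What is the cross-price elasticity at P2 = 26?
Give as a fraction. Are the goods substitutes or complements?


dQ1/dP2 = 3
At P2 = 26: Q1 = 38 + 3*26 = 116
Exy = (dQ1/dP2)(P2/Q1) = 3 * 26 / 116 = 39/58
Since Exy > 0, the goods are substitutes.

39/58 (substitutes)


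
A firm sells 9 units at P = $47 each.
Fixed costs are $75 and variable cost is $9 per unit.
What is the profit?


Total Revenue = P * Q = 47 * 9 = $423
Total Cost = FC + VC*Q = 75 + 9*9 = $156
Profit = TR - TC = 423 - 156 = $267

$267


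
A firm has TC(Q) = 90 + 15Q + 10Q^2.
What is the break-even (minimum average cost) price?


AC(Q) = 90/Q + 15 + 10Q
To minimize: dAC/dQ = -90/Q^2 + 10 = 0
Q^2 = 90/10 = 9
Q* = 3
Min AC = 90/3 + 15 + 10*3
Min AC = 30 + 15 + 30 = 75

75


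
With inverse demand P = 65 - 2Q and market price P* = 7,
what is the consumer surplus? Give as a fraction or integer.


Maximum willingness to pay (at Q=0): P_max = 65
Quantity demanded at P* = 7:
Q* = (65 - 7)/2 = 29
CS = (1/2) * Q* * (P_max - P*)
CS = (1/2) * 29 * (65 - 7)
CS = (1/2) * 29 * 58 = 841

841


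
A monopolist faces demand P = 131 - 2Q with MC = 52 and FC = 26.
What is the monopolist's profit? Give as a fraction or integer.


MR = MC: 131 - 4Q = 52
Q* = 79/4
P* = 131 - 2*79/4 = 183/2
Profit = (P* - MC)*Q* - FC
= (183/2 - 52)*79/4 - 26
= 79/2*79/4 - 26
= 6241/8 - 26 = 6033/8

6033/8


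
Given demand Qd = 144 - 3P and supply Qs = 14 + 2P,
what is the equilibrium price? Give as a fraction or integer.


At equilibrium, Qd = Qs.
144 - 3P = 14 + 2P
144 - 14 = 3P + 2P
130 = 5P
P* = 130/5 = 26

26


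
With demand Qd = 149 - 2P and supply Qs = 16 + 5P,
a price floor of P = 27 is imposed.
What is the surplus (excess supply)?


At P = 27:
Qd = 149 - 2*27 = 95
Qs = 16 + 5*27 = 151
Surplus = Qs - Qd = 151 - 95 = 56

56


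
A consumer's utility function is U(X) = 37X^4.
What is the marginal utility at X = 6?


MU = dU/dX = 37*4*X^(4-1)
MU = 148*X^3
At X = 6:
MU = 148 * 6^3
MU = 148 * 216 = 31968

31968


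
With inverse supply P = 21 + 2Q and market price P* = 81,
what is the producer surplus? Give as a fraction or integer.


Minimum supply price (at Q=0): P_min = 21
Quantity supplied at P* = 81:
Q* = (81 - 21)/2 = 30
PS = (1/2) * Q* * (P* - P_min)
PS = (1/2) * 30 * (81 - 21)
PS = (1/2) * 30 * 60 = 900

900


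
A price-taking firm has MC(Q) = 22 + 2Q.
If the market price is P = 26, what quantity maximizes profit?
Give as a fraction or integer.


In perfect competition, profit is maximized where P = MC.
26 = 22 + 2Q
4 = 2Q
Q* = 4/2 = 2

2


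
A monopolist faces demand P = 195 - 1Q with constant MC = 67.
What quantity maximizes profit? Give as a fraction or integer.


TR = P*Q = (195 - 1Q)Q = 195Q - 1Q^2
MR = dTR/dQ = 195 - 2Q
Set MR = MC:
195 - 2Q = 67
128 = 2Q
Q* = 128/2 = 64

64


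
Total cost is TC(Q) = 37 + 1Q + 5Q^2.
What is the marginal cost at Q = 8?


MC = dTC/dQ = 1 + 2*5*Q
At Q = 8:
MC = 1 + 10*8
MC = 1 + 80 = 81

81


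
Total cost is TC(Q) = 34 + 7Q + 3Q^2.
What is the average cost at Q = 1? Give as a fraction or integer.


TC(1) = 34 + 7*1 + 3*1^2
TC(1) = 34 + 7 + 3 = 44
AC = TC/Q = 44/1 = 44

44


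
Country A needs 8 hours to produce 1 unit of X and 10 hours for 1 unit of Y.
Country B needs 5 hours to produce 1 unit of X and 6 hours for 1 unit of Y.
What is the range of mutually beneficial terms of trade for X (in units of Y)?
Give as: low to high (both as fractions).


Opportunity cost of X for Country A = hours_X / hours_Y = 8/10 = 4/5 units of Y
Opportunity cost of X for Country B = hours_X / hours_Y = 5/6 = 5/6 units of Y
Terms of trade must be between the two opportunity costs.
Range: 4/5 to 5/6

4/5 to 5/6


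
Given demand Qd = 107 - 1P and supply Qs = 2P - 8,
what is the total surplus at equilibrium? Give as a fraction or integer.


Find equilibrium: 107 - 1P = 2P - 8
107 + 8 = 3P
P* = 115/3 = 115/3
Q* = 2*115/3 - 8 = 206/3
Inverse demand: P = 107 - Q/1, so P_max = 107
Inverse supply: P = 4 + Q/2, so P_min = 4
CS = (1/2) * 206/3 * (107 - 115/3) = 21218/9
PS = (1/2) * 206/3 * (115/3 - 4) = 10609/9
TS = CS + PS = 21218/9 + 10609/9 = 10609/3

10609/3


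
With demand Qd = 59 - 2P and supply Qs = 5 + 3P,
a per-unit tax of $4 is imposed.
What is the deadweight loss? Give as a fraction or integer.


Pre-tax equilibrium quantity: Q* = 187/5
Post-tax equilibrium quantity: Q_tax = 163/5
Reduction in quantity: Q* - Q_tax = 24/5
DWL = (1/2) * tax * (Q* - Q_tax)
DWL = (1/2) * 4 * 24/5 = 48/5

48/5


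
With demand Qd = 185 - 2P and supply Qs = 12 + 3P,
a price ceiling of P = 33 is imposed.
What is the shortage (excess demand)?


At P = 33:
Qd = 185 - 2*33 = 119
Qs = 12 + 3*33 = 111
Shortage = Qd - Qs = 119 - 111 = 8

8


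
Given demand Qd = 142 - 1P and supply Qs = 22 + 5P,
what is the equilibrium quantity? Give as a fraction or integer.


First find equilibrium price:
142 - 1P = 22 + 5P
P* = 120/6 = 20
Then substitute into demand:
Q* = 142 - 1 * 20 = 122

122


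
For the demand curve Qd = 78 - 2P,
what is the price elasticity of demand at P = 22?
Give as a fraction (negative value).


dQ/dP = -2
At P = 22: Q = 78 - 2*22 = 34
E = (dQ/dP)(P/Q) = (-2)(22/34) = -22/17

-22/17


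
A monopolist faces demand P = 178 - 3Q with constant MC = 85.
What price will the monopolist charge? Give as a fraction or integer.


MR = 178 - 6Q
Set MR = MC: 178 - 6Q = 85
Q* = 31/2
Substitute into demand:
P* = 178 - 3*31/2 = 263/2

263/2


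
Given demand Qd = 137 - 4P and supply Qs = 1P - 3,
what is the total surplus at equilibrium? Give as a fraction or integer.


Find equilibrium: 137 - 4P = 1P - 3
137 + 3 = 5P
P* = 140/5 = 28
Q* = 1*28 - 3 = 25
Inverse demand: P = 137/4 - Q/4, so P_max = 137/4
Inverse supply: P = 3 + Q/1, so P_min = 3
CS = (1/2) * 25 * (137/4 - 28) = 625/8
PS = (1/2) * 25 * (28 - 3) = 625/2
TS = CS + PS = 625/8 + 625/2 = 3125/8

3125/8


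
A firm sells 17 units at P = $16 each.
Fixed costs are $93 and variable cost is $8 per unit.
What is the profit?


Total Revenue = P * Q = 16 * 17 = $272
Total Cost = FC + VC*Q = 93 + 8*17 = $229
Profit = TR - TC = 272 - 229 = $43

$43


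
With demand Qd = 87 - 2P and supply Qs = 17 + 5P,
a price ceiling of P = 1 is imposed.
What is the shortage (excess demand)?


At P = 1:
Qd = 87 - 2*1 = 85
Qs = 17 + 5*1 = 22
Shortage = Qd - Qs = 85 - 22 = 63

63


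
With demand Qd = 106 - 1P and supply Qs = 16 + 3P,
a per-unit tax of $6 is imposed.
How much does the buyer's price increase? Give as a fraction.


With a per-unit tax, the buyer's price increase depends on relative slopes.
Supply slope: d = 3, Demand slope: b = 1
Buyer's price increase = d * tax / (b + d)
= 3 * 6 / (1 + 3)
= 18 / 4 = 9/2

9/2


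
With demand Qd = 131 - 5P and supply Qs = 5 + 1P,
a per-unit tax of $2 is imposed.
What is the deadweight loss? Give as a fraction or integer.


Pre-tax equilibrium quantity: Q* = 26
Post-tax equilibrium quantity: Q_tax = 73/3
Reduction in quantity: Q* - Q_tax = 5/3
DWL = (1/2) * tax * (Q* - Q_tax)
DWL = (1/2) * 2 * 5/3 = 5/3

5/3


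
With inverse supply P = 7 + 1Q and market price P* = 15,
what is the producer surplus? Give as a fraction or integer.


Minimum supply price (at Q=0): P_min = 7
Quantity supplied at P* = 15:
Q* = (15 - 7)/1 = 8
PS = (1/2) * Q* * (P* - P_min)
PS = (1/2) * 8 * (15 - 7)
PS = (1/2) * 8 * 8 = 32

32


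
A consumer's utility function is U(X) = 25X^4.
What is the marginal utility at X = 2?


MU = dU/dX = 25*4*X^(4-1)
MU = 100*X^3
At X = 2:
MU = 100 * 2^3
MU = 100 * 8 = 800

800


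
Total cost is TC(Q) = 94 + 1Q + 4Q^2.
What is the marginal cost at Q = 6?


MC = dTC/dQ = 1 + 2*4*Q
At Q = 6:
MC = 1 + 8*6
MC = 1 + 48 = 49

49


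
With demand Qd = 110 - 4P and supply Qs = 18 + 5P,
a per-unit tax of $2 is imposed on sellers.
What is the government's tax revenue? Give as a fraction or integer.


With tax on sellers, new supply: Qs' = 18 + 5(P - 2)
= 8 + 5P
New equilibrium quantity:
Q_new = 194/3
Tax revenue = tax * Q_new = 2 * 194/3 = 388/3

388/3


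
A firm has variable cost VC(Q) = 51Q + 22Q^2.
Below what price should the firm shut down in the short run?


AVC(Q) = VC(Q)/Q = 51 + 22Q
AVC is increasing in Q, so minimum AVC is at Q -> 0+.
Min AVC = 51
The firm should shut down if P < 51.

51


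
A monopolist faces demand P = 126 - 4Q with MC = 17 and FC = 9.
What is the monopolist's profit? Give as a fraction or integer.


MR = MC: 126 - 8Q = 17
Q* = 109/8
P* = 126 - 4*109/8 = 143/2
Profit = (P* - MC)*Q* - FC
= (143/2 - 17)*109/8 - 9
= 109/2*109/8 - 9
= 11881/16 - 9 = 11737/16

11737/16


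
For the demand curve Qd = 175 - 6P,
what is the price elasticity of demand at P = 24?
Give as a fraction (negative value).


dQ/dP = -6
At P = 24: Q = 175 - 6*24 = 31
E = (dQ/dP)(P/Q) = (-6)(24/31) = -144/31

-144/31


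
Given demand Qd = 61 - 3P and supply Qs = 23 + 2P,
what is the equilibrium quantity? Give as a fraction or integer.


First find equilibrium price:
61 - 3P = 23 + 2P
P* = 38/5 = 38/5
Then substitute into demand:
Q* = 61 - 3 * 38/5 = 191/5

191/5


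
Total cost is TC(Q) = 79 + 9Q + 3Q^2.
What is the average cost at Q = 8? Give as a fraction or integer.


TC(8) = 79 + 9*8 + 3*8^2
TC(8) = 79 + 72 + 192 = 343
AC = TC/Q = 343/8 = 343/8

343/8


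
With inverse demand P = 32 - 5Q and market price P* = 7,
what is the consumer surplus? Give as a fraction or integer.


Maximum willingness to pay (at Q=0): P_max = 32
Quantity demanded at P* = 7:
Q* = (32 - 7)/5 = 5
CS = (1/2) * Q* * (P_max - P*)
CS = (1/2) * 5 * (32 - 7)
CS = (1/2) * 5 * 25 = 125/2

125/2


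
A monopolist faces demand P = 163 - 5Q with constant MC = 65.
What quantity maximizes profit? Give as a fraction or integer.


TR = P*Q = (163 - 5Q)Q = 163Q - 5Q^2
MR = dTR/dQ = 163 - 10Q
Set MR = MC:
163 - 10Q = 65
98 = 10Q
Q* = 98/10 = 49/5

49/5


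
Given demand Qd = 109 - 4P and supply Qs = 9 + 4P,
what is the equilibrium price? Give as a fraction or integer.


At equilibrium, Qd = Qs.
109 - 4P = 9 + 4P
109 - 9 = 4P + 4P
100 = 8P
P* = 100/8 = 25/2

25/2


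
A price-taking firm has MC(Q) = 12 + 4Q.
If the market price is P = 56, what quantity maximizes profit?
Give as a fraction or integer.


In perfect competition, profit is maximized where P = MC.
56 = 12 + 4Q
44 = 4Q
Q* = 44/4 = 11

11


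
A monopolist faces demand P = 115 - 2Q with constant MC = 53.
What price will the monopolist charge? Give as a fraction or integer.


MR = 115 - 4Q
Set MR = MC: 115 - 4Q = 53
Q* = 31/2
Substitute into demand:
P* = 115 - 2*31/2 = 84

84


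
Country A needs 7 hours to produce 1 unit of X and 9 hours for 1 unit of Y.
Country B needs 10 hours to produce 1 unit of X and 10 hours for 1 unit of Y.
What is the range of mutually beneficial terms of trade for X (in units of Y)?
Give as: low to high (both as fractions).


Opportunity cost of X for Country A = hours_X / hours_Y = 7/9 = 7/9 units of Y
Opportunity cost of X for Country B = hours_X / hours_Y = 10/10 = 1 units of Y
Terms of trade must be between the two opportunity costs.
Range: 7/9 to 1

7/9 to 1


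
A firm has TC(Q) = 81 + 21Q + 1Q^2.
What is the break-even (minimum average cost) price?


AC(Q) = 81/Q + 21 + 1Q
To minimize: dAC/dQ = -81/Q^2 + 1 = 0
Q^2 = 81/1 = 81
Q* = 9
Min AC = 81/9 + 21 + 1*9
Min AC = 9 + 21 + 9 = 39

39


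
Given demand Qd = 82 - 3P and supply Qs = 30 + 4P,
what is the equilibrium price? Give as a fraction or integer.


At equilibrium, Qd = Qs.
82 - 3P = 30 + 4P
82 - 30 = 3P + 4P
52 = 7P
P* = 52/7 = 52/7

52/7


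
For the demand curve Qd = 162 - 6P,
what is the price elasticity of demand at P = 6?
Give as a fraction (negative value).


dQ/dP = -6
At P = 6: Q = 162 - 6*6 = 126
E = (dQ/dP)(P/Q) = (-6)(6/126) = -2/7

-2/7


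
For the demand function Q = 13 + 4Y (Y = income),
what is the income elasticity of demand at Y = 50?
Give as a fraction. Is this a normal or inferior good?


dQ/dY = 4
At Y = 50: Q = 13 + 4*50 = 213
Ey = (dQ/dY)(Y/Q) = 4 * 50 / 213 = 200/213
Since Ey > 0, this is a normal good.

200/213 (normal good)


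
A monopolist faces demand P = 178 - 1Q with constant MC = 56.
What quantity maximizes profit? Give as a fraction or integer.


TR = P*Q = (178 - 1Q)Q = 178Q - 1Q^2
MR = dTR/dQ = 178 - 2Q
Set MR = MC:
178 - 2Q = 56
122 = 2Q
Q* = 122/2 = 61

61


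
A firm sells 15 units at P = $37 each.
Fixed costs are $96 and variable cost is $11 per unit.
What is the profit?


Total Revenue = P * Q = 37 * 15 = $555
Total Cost = FC + VC*Q = 96 + 11*15 = $261
Profit = TR - TC = 555 - 261 = $294

$294


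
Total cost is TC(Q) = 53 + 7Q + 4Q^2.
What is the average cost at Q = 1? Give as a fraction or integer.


TC(1) = 53 + 7*1 + 4*1^2
TC(1) = 53 + 7 + 4 = 64
AC = TC/Q = 64/1 = 64

64


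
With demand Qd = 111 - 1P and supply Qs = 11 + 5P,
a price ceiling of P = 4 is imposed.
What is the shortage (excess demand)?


At P = 4:
Qd = 111 - 1*4 = 107
Qs = 11 + 5*4 = 31
Shortage = Qd - Qs = 107 - 31 = 76

76


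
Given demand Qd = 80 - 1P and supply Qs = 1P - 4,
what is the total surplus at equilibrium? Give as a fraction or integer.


Find equilibrium: 80 - 1P = 1P - 4
80 + 4 = 2P
P* = 84/2 = 42
Q* = 1*42 - 4 = 38
Inverse demand: P = 80 - Q/1, so P_max = 80
Inverse supply: P = 4 + Q/1, so P_min = 4
CS = (1/2) * 38 * (80 - 42) = 722
PS = (1/2) * 38 * (42 - 4) = 722
TS = CS + PS = 722 + 722 = 1444

1444


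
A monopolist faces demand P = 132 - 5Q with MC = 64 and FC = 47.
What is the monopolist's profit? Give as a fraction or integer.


MR = MC: 132 - 10Q = 64
Q* = 34/5
P* = 132 - 5*34/5 = 98
Profit = (P* - MC)*Q* - FC
= (98 - 64)*34/5 - 47
= 34*34/5 - 47
= 1156/5 - 47 = 921/5

921/5


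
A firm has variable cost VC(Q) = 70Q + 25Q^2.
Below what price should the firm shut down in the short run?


AVC(Q) = VC(Q)/Q = 70 + 25Q
AVC is increasing in Q, so minimum AVC is at Q -> 0+.
Min AVC = 70
The firm should shut down if P < 70.

70


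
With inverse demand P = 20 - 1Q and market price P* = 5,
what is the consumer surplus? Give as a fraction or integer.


Maximum willingness to pay (at Q=0): P_max = 20
Quantity demanded at P* = 5:
Q* = (20 - 5)/1 = 15
CS = (1/2) * Q* * (P_max - P*)
CS = (1/2) * 15 * (20 - 5)
CS = (1/2) * 15 * 15 = 225/2

225/2


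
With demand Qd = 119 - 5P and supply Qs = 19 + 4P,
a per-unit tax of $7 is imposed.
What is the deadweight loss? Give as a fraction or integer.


Pre-tax equilibrium quantity: Q* = 571/9
Post-tax equilibrium quantity: Q_tax = 431/9
Reduction in quantity: Q* - Q_tax = 140/9
DWL = (1/2) * tax * (Q* - Q_tax)
DWL = (1/2) * 7 * 140/9 = 490/9

490/9


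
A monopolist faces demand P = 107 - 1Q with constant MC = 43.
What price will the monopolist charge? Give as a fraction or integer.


MR = 107 - 2Q
Set MR = MC: 107 - 2Q = 43
Q* = 32
Substitute into demand:
P* = 107 - 1*32 = 75

75


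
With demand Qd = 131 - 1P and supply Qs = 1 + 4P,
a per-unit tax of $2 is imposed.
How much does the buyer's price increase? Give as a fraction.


With a per-unit tax, the buyer's price increase depends on relative slopes.
Supply slope: d = 4, Demand slope: b = 1
Buyer's price increase = d * tax / (b + d)
= 4 * 2 / (1 + 4)
= 8 / 5 = 8/5

8/5


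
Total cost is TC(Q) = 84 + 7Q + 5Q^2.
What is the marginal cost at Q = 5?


MC = dTC/dQ = 7 + 2*5*Q
At Q = 5:
MC = 7 + 10*5
MC = 7 + 50 = 57

57


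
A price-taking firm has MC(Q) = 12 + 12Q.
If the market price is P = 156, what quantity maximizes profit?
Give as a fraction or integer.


In perfect competition, profit is maximized where P = MC.
156 = 12 + 12Q
144 = 12Q
Q* = 144/12 = 12

12


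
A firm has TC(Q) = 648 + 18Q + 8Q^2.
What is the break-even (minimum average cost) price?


AC(Q) = 648/Q + 18 + 8Q
To minimize: dAC/dQ = -648/Q^2 + 8 = 0
Q^2 = 648/8 = 81
Q* = 9
Min AC = 648/9 + 18 + 8*9
Min AC = 72 + 18 + 72 = 162

162


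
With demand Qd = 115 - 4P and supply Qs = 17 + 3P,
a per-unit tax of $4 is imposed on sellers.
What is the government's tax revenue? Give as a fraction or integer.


With tax on sellers, new supply: Qs' = 17 + 3(P - 4)
= 5 + 3P
New equilibrium quantity:
Q_new = 365/7
Tax revenue = tax * Q_new = 4 * 365/7 = 1460/7

1460/7


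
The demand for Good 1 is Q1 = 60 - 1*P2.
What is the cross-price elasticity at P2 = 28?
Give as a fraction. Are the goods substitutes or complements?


dQ1/dP2 = -1
At P2 = 28: Q1 = 60 - 1*28 = 32
Exy = (dQ1/dP2)(P2/Q1) = -1 * 28 / 32 = -7/8
Since Exy < 0, the goods are complements.

-7/8 (complements)


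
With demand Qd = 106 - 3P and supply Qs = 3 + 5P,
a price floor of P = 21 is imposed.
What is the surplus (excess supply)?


At P = 21:
Qd = 106 - 3*21 = 43
Qs = 3 + 5*21 = 108
Surplus = Qs - Qd = 108 - 43 = 65

65


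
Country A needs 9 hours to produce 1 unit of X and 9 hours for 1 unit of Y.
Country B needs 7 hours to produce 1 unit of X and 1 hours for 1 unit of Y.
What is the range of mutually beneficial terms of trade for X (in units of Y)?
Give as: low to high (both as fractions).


Opportunity cost of X for Country A = hours_X / hours_Y = 9/9 = 1 units of Y
Opportunity cost of X for Country B = hours_X / hours_Y = 7/1 = 7 units of Y
Terms of trade must be between the two opportunity costs.
Range: 1 to 7

1 to 7


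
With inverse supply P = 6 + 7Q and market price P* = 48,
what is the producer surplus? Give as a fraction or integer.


Minimum supply price (at Q=0): P_min = 6
Quantity supplied at P* = 48:
Q* = (48 - 6)/7 = 6
PS = (1/2) * Q* * (P* - P_min)
PS = (1/2) * 6 * (48 - 6)
PS = (1/2) * 6 * 42 = 126

126


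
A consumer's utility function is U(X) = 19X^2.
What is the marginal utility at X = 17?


MU = dU/dX = 19*2*X^(2-1)
MU = 38*X^1
At X = 17:
MU = 38 * 17^1
MU = 38 * 17 = 646

646


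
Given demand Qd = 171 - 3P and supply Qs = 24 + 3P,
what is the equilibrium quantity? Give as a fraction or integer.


First find equilibrium price:
171 - 3P = 24 + 3P
P* = 147/6 = 49/2
Then substitute into demand:
Q* = 171 - 3 * 49/2 = 195/2

195/2


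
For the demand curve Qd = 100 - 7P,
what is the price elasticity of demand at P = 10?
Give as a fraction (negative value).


dQ/dP = -7
At P = 10: Q = 100 - 7*10 = 30
E = (dQ/dP)(P/Q) = (-7)(10/30) = -7/3

-7/3


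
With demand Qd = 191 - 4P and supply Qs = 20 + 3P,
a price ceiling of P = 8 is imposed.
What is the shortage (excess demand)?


At P = 8:
Qd = 191 - 4*8 = 159
Qs = 20 + 3*8 = 44
Shortage = Qd - Qs = 159 - 44 = 115

115


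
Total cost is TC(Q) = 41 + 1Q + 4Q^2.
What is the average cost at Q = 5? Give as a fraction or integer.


TC(5) = 41 + 1*5 + 4*5^2
TC(5) = 41 + 5 + 100 = 146
AC = TC/Q = 146/5 = 146/5

146/5


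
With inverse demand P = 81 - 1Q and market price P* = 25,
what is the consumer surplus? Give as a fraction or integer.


Maximum willingness to pay (at Q=0): P_max = 81
Quantity demanded at P* = 25:
Q* = (81 - 25)/1 = 56
CS = (1/2) * Q* * (P_max - P*)
CS = (1/2) * 56 * (81 - 25)
CS = (1/2) * 56 * 56 = 1568

1568


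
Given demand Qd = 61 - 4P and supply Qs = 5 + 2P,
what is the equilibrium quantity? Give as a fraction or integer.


First find equilibrium price:
61 - 4P = 5 + 2P
P* = 56/6 = 28/3
Then substitute into demand:
Q* = 61 - 4 * 28/3 = 71/3

71/3


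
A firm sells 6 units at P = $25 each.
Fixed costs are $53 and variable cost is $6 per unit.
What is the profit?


Total Revenue = P * Q = 25 * 6 = $150
Total Cost = FC + VC*Q = 53 + 6*6 = $89
Profit = TR - TC = 150 - 89 = $61

$61


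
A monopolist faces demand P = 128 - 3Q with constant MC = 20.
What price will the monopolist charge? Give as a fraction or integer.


MR = 128 - 6Q
Set MR = MC: 128 - 6Q = 20
Q* = 18
Substitute into demand:
P* = 128 - 3*18 = 74

74


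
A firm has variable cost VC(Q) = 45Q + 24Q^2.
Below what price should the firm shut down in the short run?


AVC(Q) = VC(Q)/Q = 45 + 24Q
AVC is increasing in Q, so minimum AVC is at Q -> 0+.
Min AVC = 45
The firm should shut down if P < 45.

45


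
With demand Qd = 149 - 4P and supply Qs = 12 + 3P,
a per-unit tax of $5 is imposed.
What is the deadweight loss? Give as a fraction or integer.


Pre-tax equilibrium quantity: Q* = 495/7
Post-tax equilibrium quantity: Q_tax = 435/7
Reduction in quantity: Q* - Q_tax = 60/7
DWL = (1/2) * tax * (Q* - Q_tax)
DWL = (1/2) * 5 * 60/7 = 150/7

150/7


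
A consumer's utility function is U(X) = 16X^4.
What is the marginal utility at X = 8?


MU = dU/dX = 16*4*X^(4-1)
MU = 64*X^3
At X = 8:
MU = 64 * 8^3
MU = 64 * 512 = 32768

32768


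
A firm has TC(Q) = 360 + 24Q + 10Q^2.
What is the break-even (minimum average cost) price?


AC(Q) = 360/Q + 24 + 10Q
To minimize: dAC/dQ = -360/Q^2 + 10 = 0
Q^2 = 360/10 = 36
Q* = 6
Min AC = 360/6 + 24 + 10*6
Min AC = 60 + 24 + 60 = 144

144


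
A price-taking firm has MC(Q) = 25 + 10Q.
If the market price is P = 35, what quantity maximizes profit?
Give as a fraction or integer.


In perfect competition, profit is maximized where P = MC.
35 = 25 + 10Q
10 = 10Q
Q* = 10/10 = 1

1


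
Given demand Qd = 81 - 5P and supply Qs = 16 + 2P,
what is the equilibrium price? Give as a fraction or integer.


At equilibrium, Qd = Qs.
81 - 5P = 16 + 2P
81 - 16 = 5P + 2P
65 = 7P
P* = 65/7 = 65/7

65/7


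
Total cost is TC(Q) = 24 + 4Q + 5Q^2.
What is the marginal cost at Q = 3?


MC = dTC/dQ = 4 + 2*5*Q
At Q = 3:
MC = 4 + 10*3
MC = 4 + 30 = 34

34


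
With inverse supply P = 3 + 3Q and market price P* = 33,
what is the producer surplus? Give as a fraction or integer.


Minimum supply price (at Q=0): P_min = 3
Quantity supplied at P* = 33:
Q* = (33 - 3)/3 = 10
PS = (1/2) * Q* * (P* - P_min)
PS = (1/2) * 10 * (33 - 3)
PS = (1/2) * 10 * 30 = 150

150


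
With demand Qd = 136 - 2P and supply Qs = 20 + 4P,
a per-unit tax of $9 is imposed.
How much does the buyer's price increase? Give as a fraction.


With a per-unit tax, the buyer's price increase depends on relative slopes.
Supply slope: d = 4, Demand slope: b = 2
Buyer's price increase = d * tax / (b + d)
= 4 * 9 / (2 + 4)
= 36 / 6 = 6

6


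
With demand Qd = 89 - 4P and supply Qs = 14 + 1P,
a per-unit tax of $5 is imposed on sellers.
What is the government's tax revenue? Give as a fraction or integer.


With tax on sellers, new supply: Qs' = 14 + 1(P - 5)
= 9 + 1P
New equilibrium quantity:
Q_new = 25
Tax revenue = tax * Q_new = 5 * 25 = 125

125


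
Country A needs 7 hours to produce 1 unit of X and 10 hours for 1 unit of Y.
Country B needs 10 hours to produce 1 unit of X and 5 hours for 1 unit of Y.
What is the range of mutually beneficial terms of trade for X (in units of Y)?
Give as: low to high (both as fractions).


Opportunity cost of X for Country A = hours_X / hours_Y = 7/10 = 7/10 units of Y
Opportunity cost of X for Country B = hours_X / hours_Y = 10/5 = 2 units of Y
Terms of trade must be between the two opportunity costs.
Range: 7/10 to 2

7/10 to 2


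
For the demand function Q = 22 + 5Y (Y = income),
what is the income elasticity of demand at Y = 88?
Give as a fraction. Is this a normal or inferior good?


dQ/dY = 5
At Y = 88: Q = 22 + 5*88 = 462
Ey = (dQ/dY)(Y/Q) = 5 * 88 / 462 = 20/21
Since Ey > 0, this is a normal good.

20/21 (normal good)


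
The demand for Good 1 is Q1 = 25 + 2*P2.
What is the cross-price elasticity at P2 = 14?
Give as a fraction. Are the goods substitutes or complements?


dQ1/dP2 = 2
At P2 = 14: Q1 = 25 + 2*14 = 53
Exy = (dQ1/dP2)(P2/Q1) = 2 * 14 / 53 = 28/53
Since Exy > 0, the goods are substitutes.

28/53 (substitutes)


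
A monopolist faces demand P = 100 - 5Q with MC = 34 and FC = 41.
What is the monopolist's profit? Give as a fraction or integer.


MR = MC: 100 - 10Q = 34
Q* = 33/5
P* = 100 - 5*33/5 = 67
Profit = (P* - MC)*Q* - FC
= (67 - 34)*33/5 - 41
= 33*33/5 - 41
= 1089/5 - 41 = 884/5

884/5


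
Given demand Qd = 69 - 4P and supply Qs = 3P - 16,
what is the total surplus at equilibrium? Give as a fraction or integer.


Find equilibrium: 69 - 4P = 3P - 16
69 + 16 = 7P
P* = 85/7 = 85/7
Q* = 3*85/7 - 16 = 143/7
Inverse demand: P = 69/4 - Q/4, so P_max = 69/4
Inverse supply: P = 16/3 + Q/3, so P_min = 16/3
CS = (1/2) * 143/7 * (69/4 - 85/7) = 20449/392
PS = (1/2) * 143/7 * (85/7 - 16/3) = 20449/294
TS = CS + PS = 20449/392 + 20449/294 = 20449/168

20449/168


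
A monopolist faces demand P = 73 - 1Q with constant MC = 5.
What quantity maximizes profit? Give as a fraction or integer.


TR = P*Q = (73 - 1Q)Q = 73Q - 1Q^2
MR = dTR/dQ = 73 - 2Q
Set MR = MC:
73 - 2Q = 5
68 = 2Q
Q* = 68/2 = 34

34


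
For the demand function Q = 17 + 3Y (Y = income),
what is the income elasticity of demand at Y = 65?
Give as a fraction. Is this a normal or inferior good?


dQ/dY = 3
At Y = 65: Q = 17 + 3*65 = 212
Ey = (dQ/dY)(Y/Q) = 3 * 65 / 212 = 195/212
Since Ey > 0, this is a normal good.

195/212 (normal good)


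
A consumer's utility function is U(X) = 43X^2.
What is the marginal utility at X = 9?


MU = dU/dX = 43*2*X^(2-1)
MU = 86*X^1
At X = 9:
MU = 86 * 9^1
MU = 86 * 9 = 774

774


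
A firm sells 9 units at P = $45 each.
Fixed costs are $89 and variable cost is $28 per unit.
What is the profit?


Total Revenue = P * Q = 45 * 9 = $405
Total Cost = FC + VC*Q = 89 + 28*9 = $341
Profit = TR - TC = 405 - 341 = $64

$64


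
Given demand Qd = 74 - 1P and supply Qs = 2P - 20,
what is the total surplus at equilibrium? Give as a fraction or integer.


Find equilibrium: 74 - 1P = 2P - 20
74 + 20 = 3P
P* = 94/3 = 94/3
Q* = 2*94/3 - 20 = 128/3
Inverse demand: P = 74 - Q/1, so P_max = 74
Inverse supply: P = 10 + Q/2, so P_min = 10
CS = (1/2) * 128/3 * (74 - 94/3) = 8192/9
PS = (1/2) * 128/3 * (94/3 - 10) = 4096/9
TS = CS + PS = 8192/9 + 4096/9 = 4096/3

4096/3


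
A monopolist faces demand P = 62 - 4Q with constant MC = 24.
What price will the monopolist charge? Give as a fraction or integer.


MR = 62 - 8Q
Set MR = MC: 62 - 8Q = 24
Q* = 19/4
Substitute into demand:
P* = 62 - 4*19/4 = 43

43


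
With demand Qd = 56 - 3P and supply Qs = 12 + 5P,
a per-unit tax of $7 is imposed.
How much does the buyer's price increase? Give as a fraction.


With a per-unit tax, the buyer's price increase depends on relative slopes.
Supply slope: d = 5, Demand slope: b = 3
Buyer's price increase = d * tax / (b + d)
= 5 * 7 / (3 + 5)
= 35 / 8 = 35/8

35/8


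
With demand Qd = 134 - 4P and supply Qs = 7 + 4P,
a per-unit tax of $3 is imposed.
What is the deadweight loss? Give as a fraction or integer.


Pre-tax equilibrium quantity: Q* = 141/2
Post-tax equilibrium quantity: Q_tax = 129/2
Reduction in quantity: Q* - Q_tax = 6
DWL = (1/2) * tax * (Q* - Q_tax)
DWL = (1/2) * 3 * 6 = 9

9


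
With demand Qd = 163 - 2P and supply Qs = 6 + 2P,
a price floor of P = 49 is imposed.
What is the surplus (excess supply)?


At P = 49:
Qd = 163 - 2*49 = 65
Qs = 6 + 2*49 = 104
Surplus = Qs - Qd = 104 - 65 = 39

39


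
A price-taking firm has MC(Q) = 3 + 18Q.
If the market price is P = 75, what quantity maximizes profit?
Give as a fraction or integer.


In perfect competition, profit is maximized where P = MC.
75 = 3 + 18Q
72 = 18Q
Q* = 72/18 = 4

4


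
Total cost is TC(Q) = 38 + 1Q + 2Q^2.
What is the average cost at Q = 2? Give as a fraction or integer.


TC(2) = 38 + 1*2 + 2*2^2
TC(2) = 38 + 2 + 8 = 48
AC = TC/Q = 48/2 = 24

24


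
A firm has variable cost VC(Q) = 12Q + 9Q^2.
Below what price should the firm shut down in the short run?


AVC(Q) = VC(Q)/Q = 12 + 9Q
AVC is increasing in Q, so minimum AVC is at Q -> 0+.
Min AVC = 12
The firm should shut down if P < 12.

12


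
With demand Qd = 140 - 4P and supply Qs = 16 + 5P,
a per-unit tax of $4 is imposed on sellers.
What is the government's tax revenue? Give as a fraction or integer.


With tax on sellers, new supply: Qs' = 16 + 5(P - 4)
= 5P - 4
New equilibrium quantity:
Q_new = 76
Tax revenue = tax * Q_new = 4 * 76 = 304

304


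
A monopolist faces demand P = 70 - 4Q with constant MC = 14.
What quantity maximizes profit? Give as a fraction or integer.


TR = P*Q = (70 - 4Q)Q = 70Q - 4Q^2
MR = dTR/dQ = 70 - 8Q
Set MR = MC:
70 - 8Q = 14
56 = 8Q
Q* = 56/8 = 7

7


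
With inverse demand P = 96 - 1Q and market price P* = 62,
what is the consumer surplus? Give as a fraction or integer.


Maximum willingness to pay (at Q=0): P_max = 96
Quantity demanded at P* = 62:
Q* = (96 - 62)/1 = 34
CS = (1/2) * Q* * (P_max - P*)
CS = (1/2) * 34 * (96 - 62)
CS = (1/2) * 34 * 34 = 578

578


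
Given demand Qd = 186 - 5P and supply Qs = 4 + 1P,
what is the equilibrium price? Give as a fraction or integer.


At equilibrium, Qd = Qs.
186 - 5P = 4 + 1P
186 - 4 = 5P + 1P
182 = 6P
P* = 182/6 = 91/3

91/3


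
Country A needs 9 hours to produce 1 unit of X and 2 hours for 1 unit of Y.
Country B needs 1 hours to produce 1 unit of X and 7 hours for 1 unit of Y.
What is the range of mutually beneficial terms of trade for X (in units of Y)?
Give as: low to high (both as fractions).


Opportunity cost of X for Country A = hours_X / hours_Y = 9/2 = 9/2 units of Y
Opportunity cost of X for Country B = hours_X / hours_Y = 1/7 = 1/7 units of Y
Terms of trade must be between the two opportunity costs.
Range: 1/7 to 9/2

1/7 to 9/2


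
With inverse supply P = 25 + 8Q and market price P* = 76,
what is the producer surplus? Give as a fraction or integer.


Minimum supply price (at Q=0): P_min = 25
Quantity supplied at P* = 76:
Q* = (76 - 25)/8 = 51/8
PS = (1/2) * Q* * (P* - P_min)
PS = (1/2) * 51/8 * (76 - 25)
PS = (1/2) * 51/8 * 51 = 2601/16

2601/16
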